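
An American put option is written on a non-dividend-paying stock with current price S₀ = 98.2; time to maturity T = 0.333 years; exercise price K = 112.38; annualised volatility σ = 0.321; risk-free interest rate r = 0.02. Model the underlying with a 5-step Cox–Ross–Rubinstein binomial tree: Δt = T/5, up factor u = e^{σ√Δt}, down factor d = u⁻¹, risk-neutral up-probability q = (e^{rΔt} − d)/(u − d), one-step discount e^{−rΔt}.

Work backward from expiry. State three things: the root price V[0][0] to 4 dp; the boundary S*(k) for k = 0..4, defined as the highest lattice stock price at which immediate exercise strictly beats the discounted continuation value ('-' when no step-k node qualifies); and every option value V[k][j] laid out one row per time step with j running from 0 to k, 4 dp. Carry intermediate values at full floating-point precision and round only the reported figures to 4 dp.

price = 16.5870
boundary = - - 83.2065 90.3929 98.2000
tree:
16.5870
22.4708 10.4427
29.1735 15.4813 5.1709
35.7886 21.9871 8.6798 1.4937
41.8777 29.1735 14.1800 2.9176 0.0000
47.4828 35.7886 21.9871 5.6986 0.0000 0.0000

Δt=0.06660  u=1.08637  d=0.92050  q=0.48734  discount=0.99867
step 5 (expiry): payoffs max(K−S,0) = 47.4828 35.7886 21.9871 5.6986 0.0000 0.0000
step 4: (k=4,j=0): S=70.5023, (K−S)⁺=41.8777, hold=41.7282 ⇒ V=41.8777 exercise | (k=4,j=1): S=83.2065, (K−S)⁺=29.1735, hold=29.0239 ⇒ V=29.1735 exercise | (k=4,j=2): S=98.2000, (K−S)⁺=14.1800, hold=14.0304 ⇒ V=14.1800 exercise | (k=4,j=3): S=115.8953, (K−S)⁺=0.0000, hold=2.9176 ⇒ V=2.9176 continue | (k=4,j=4): S=136.7792, (K−S)⁺=0.0000, hold=0.0000 ⇒ V=0.0000 continue  boundary S*=98.2000
step 3: (k=3,j=0): S=76.5914, (K−S)⁺=35.7886, hold=35.6390 ⇒ V=35.7886 exercise | (k=3,j=1): S=90.3929, (K−S)⁺=21.9871, hold=21.8375 ⇒ V=21.9871 exercise | (k=3,j=2): S=106.6814, (K−S)⁺=5.6986, hold=8.6798 ⇒ V=8.6798 continue | (k=3,j=3): S=125.9050, (K−S)⁺=0.0000, hold=1.4937 ⇒ V=1.4937 continue  boundary S*=90.3929
step 2: (k=2,j=0): S=83.2065, (K−S)⁺=29.1735, hold=29.0239 ⇒ V=29.1735 exercise | (k=2,j=1): S=98.2000, (K−S)⁺=14.1800, hold=15.4813 ⇒ V=15.4813 continue | (k=2,j=2): S=115.8953, (K−S)⁺=0.0000, hold=5.1709 ⇒ V=5.1709 continue  boundary S*=83.2065
step 1: (k=1,j=0): S=90.3929, (K−S)⁺=21.9871, hold=22.4708 ⇒ V=22.4708 continue | (k=1,j=1): S=106.6814, (K−S)⁺=5.6986, hold=10.4427 ⇒ V=10.4427 continue  boundary S*=-
step 0: (k=0,j=0): S=98.2000, (K−S)⁺=14.1800, hold=16.5870 ⇒ V=16.5870 continue  boundary S*=-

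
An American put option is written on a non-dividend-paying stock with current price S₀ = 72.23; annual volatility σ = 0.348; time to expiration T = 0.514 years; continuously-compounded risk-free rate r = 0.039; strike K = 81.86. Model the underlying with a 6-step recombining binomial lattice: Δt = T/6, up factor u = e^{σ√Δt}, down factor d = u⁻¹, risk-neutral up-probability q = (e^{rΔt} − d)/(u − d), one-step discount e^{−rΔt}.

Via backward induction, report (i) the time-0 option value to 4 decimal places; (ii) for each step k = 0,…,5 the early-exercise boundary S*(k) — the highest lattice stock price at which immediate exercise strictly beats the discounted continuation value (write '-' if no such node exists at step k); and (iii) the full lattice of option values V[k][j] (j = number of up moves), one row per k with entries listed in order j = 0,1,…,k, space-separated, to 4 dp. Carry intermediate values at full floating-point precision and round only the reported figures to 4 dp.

price = 12.7624
boundary = - - 58.9179 53.2122 58.9179 65.2352
tree:
12.7624
17.4495 7.9896
22.9421 11.8735 4.0171
28.6478 16.9365 6.7050 1.2576
33.8008 22.9421 10.8252 2.4787 0.0000
38.4549 28.6478 16.6248 4.8857 0.0000 0.0000
42.6582 33.8008 22.9421 9.6300 0.0000 0.0000 0.0000

Δt=0.08567, u=1.10722, d=0.90316, q=0.49096, disc=e^(-rΔt)=0.99666
k=6 terminal: V=max(K-S,0) → 42.6582 33.8008 22.9421 9.6300 0.0000 0.0000 0.0000
k=5: j=0 S=43.4051 intr=38.4549 cont=38.1819 V=38.4549[EX]; j=1 S=53.2122 intr=28.6478 cont=28.3747 V=28.6478[EX]; j=2 S=65.2352 intr=16.6248 cont=16.3517 V=16.6248[EX]; j=3 S=79.9748 intr=1.8852 cont=4.8857 V=4.8857[hold]; j=4 S=98.0446 intr=0.0000 cont=0.0000 V=0.0000[hold]; j=5 S=120.1972 intr=0.0000 cont=0.0000 V=0.0000[hold]  S*(5)=65.2352
k=4: j=0 S=48.0592 intr=33.8008 cont=33.5278 V=33.8008[EX]; j=1 S=58.9179 intr=22.9421 cont=22.6691 V=22.9421[EX]; j=2 S=72.2300 intr=9.6300 cont=10.8252 V=10.8252[hold]; j=3 S=88.5499 intr=0.0000 cont=2.4787 V=2.4787[hold]; j=4 S=108.5573 intr=0.0000 cont=0.0000 V=0.0000[hold]  S*(4)=58.9179
k=3: j=0 S=53.2122 intr=28.6478 cont=28.3747 V=28.6478[EX]; j=1 S=65.2352 intr=16.6248 cont=16.9365 V=16.9365[hold]; j=2 S=79.9748 intr=1.8852 cont=6.7050 V=6.7050[hold]; j=3 S=98.0446 intr=0.0000 cont=1.2576 V=1.2576[hold]  S*(3)=53.2122
k=2: j=0 S=58.9179 intr=22.9421 cont=22.8217 V=22.9421[EX]; j=1 S=72.2300 intr=9.6300 cont=11.8735 V=11.8735[hold]; j=2 S=88.5499 intr=0.0000 cont=4.0171 V=4.0171[hold]  S*(2)=58.9179
k=1: j=0 S=65.2352 intr=16.6248 cont=17.4495 V=17.4495[hold]; j=1 S=79.9748 intr=1.8852 cont=7.9896 V=7.9896[hold]  S*(1)=-
k=0: j=0 S=72.2300 intr=9.6300 cont=12.7624 V=12.7624[hold]  S*(0)=-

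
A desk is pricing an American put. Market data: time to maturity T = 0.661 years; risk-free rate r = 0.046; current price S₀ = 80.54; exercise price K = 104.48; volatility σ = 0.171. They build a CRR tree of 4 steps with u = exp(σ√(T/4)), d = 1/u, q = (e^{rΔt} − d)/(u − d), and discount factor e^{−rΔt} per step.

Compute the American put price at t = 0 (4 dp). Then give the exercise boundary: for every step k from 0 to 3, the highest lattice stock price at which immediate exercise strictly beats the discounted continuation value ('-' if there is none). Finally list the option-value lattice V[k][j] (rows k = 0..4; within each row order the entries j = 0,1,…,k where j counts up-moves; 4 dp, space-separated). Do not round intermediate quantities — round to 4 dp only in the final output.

price = 23.9400
boundary = 80.5400 86.3378 92.5529 86.3378
tree:
23.9400
29.3484 18.1422
34.3937 23.9400 11.9271
39.1001 29.3484 18.1422 5.4749
43.4905 34.3937 23.9400 11.9271 0.0000

params: Δt=0.16525 u=1.07199 d=0.93285 q=0.53747 e^(-rΔt)=0.99243
t_4 payoffs: 43.4905 34.3937 23.9400 11.9271 0.0000
t_3: node(3,0) S=65.3799 payoff=39.1001 vs cont=38.3089 → 39.1001 [stop]  node(3,1) S=75.1316 payoff=29.3484 vs cont=28.5572 → 29.3484 [stop]  node(3,2) S=86.3378 payoff=18.1422 vs cont=17.3510 → 18.1422 [stop]  node(3,3) S=99.2154 payoff=5.2646 vs cont=5.4749 → 5.4749 [wait]  ⇒ S*(3)=86.3378
t_2: node(2,0) S=70.0863 payoff=34.3937 vs cont=33.6025 → 34.3937 [stop]  node(2,1) S=80.5400 payoff=23.9400 vs cont=23.1488 → 23.9400 [stop]  node(2,2) S=92.5529 payoff=11.9271 vs cont=11.2481 → 11.9271 [stop]  ⇒ S*(2)=92.5529
t_1: node(1,0) S=75.1316 payoff=29.3484 vs cont=28.5572 → 29.3484 [stop]  node(1,1) S=86.3378 payoff=18.1422 vs cont=17.3510 → 18.1422 [stop]  ⇒ S*(1)=86.3378
t_0: node(0,0) S=80.5400 payoff=23.9400 vs cont=23.1488 → 23.9400 [stop]  ⇒ S*(0)=80.5400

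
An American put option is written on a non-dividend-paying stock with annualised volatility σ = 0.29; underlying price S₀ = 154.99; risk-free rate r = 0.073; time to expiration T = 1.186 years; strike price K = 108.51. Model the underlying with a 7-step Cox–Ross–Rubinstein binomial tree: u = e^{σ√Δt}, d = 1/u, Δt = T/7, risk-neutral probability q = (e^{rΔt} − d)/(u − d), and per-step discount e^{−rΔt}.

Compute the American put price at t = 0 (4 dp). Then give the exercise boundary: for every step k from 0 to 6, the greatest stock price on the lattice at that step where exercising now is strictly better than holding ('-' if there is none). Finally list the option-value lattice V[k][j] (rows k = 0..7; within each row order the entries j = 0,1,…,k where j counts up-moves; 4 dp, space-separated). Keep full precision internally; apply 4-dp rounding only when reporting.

Δt=0.16943, u=1.12679, d=0.88748, q=0.52220, disc=e^(-rΔt)=0.98771
k=7 terminal: V=max(K-S,0) → 41.3030 23.1809 0.1722 0.0000 0.0000 0.0000 0.0000 0.0000
k=6: j=0 S=75.7279 intr=32.7821 cont=31.4483 V=32.7821[EX]; j=1 S=96.1476 intr=12.3624 cont=11.0285 V=12.3624[EX]; j=2 S=122.0734 intr=0.0000 cont=0.0813 V=0.0813[hold]; j=3 S=154.9900 intr=0.0000 cont=0.0000 V=0.0000[hold]; j=4 S=196.7824 intr=0.0000 cont=0.0000 V=0.0000[hold]; j=5 S=249.8439 intr=0.0000 cont=0.0000 V=0.0000[hold]; j=6 S=317.2132 intr=0.0000 cont=0.0000 V=0.0000[hold]  S*(6)=96.1476
k=5: j=0 S=85.3291 intr=23.1809 cont=21.8471 V=23.1809[EX]; j=1 S=108.3378 intr=0.1722 cont=5.8761 V=5.8761[hold]; j=2 S=137.5506 intr=0.0000 cont=0.0384 V=0.0384[hold]; j=3 S=174.6405 intr=0.0000 cont=0.0000 V=0.0000[hold]; j=4 S=221.7315 intr=0.0000 cont=0.0000 V=0.0000[hold]; j=5 S=281.5205 intr=0.0000 cont=0.0000 V=0.0000[hold]  S*(5)=85.3291
k=4: j=0 S=96.1476 intr=12.3624 cont=13.9705 V=13.9705[hold]; j=1 S=122.0734 intr=0.0000 cont=2.7929 V=2.7929[hold]; j=2 S=154.9900 intr=0.0000 cont=0.0181 V=0.0181[hold]; j=3 S=196.7824 intr=0.0000 cont=0.0000 V=0.0000[hold]; j=4 S=249.8439 intr=0.0000 cont=0.0000 V=0.0000[hold]  S*(4)=-
k=3: j=0 S=108.3378 intr=0.1722 cont=8.0336 V=8.0336[hold]; j=1 S=137.5506 intr=0.0000 cont=1.3274 V=1.3274[hold]; j=2 S=174.6405 intr=0.0000 cont=0.0085 V=0.0085[hold]; j=3 S=221.7315 intr=0.0000 cont=0.0000 V=0.0000[hold]  S*(3)=-
k=2: j=0 S=122.0734 intr=0.0000 cont=4.4759 V=4.4759[hold]; j=1 S=154.9900 intr=0.0000 cont=0.6308 V=0.6308[hold]; j=2 S=196.7824 intr=0.0000 cont=0.0040 V=0.0040[hold]  S*(2)=-
k=1: j=0 S=137.5506 intr=0.0000 cont=2.4377 V=2.4377[hold]; j=1 S=174.6405 intr=0.0000 cont=0.2998 V=0.2998[hold]  S*(1)=-
k=0: j=0 S=154.9900 intr=0.0000 cont=1.3050 V=1.3050[hold]  S*(0)=-

price = 1.3050
boundary = - - - - - 85.3291 96.1476
tree:
1.3050
2.4377 0.2998
4.4759 0.6308 0.0040
8.0336 1.3274 0.0085 0.0000
13.9705 2.7929 0.0181 0.0000 0.0000
23.1809 5.8761 0.0384 0.0000 0.0000 0.0000
32.7821 12.3624 0.0813 0.0000 0.0000 0.0000 0.0000
41.3030 23.1809 0.1722 0.0000 0.0000 0.0000 0.0000 0.0000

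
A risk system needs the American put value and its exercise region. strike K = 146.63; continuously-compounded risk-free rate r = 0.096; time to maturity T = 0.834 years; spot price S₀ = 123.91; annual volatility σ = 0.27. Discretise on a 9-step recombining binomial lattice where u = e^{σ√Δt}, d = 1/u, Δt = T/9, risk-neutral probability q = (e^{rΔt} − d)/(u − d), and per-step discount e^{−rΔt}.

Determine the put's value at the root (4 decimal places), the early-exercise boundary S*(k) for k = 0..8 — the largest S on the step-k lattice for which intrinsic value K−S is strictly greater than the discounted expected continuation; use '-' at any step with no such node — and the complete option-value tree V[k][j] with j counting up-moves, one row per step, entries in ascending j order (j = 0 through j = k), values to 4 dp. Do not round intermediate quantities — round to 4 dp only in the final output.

params: Δt=0.09267 u=1.08566 d=0.92110 q=0.53376 e^(-rΔt)=0.99114
t_9 payoffs: 87.4943 76.9289 64.4757 49.7976 32.4970 12.1054 0.0000 0.0000 0.0000 0.0000
t_8: node(8,0) S=64.2014 payoff=82.4286 vs cont=81.1299 → 82.4286 [stop]  node(8,1) S=75.6720 payoff=70.9580 vs cont=69.6594 → 70.9580 [stop]  node(8,2) S=89.1919 payoff=57.4381 vs cont=56.1394 → 57.4381 [stop]  node(8,3) S=105.1274 payoff=41.5026 vs cont=40.2040 → 41.5026 [stop]  node(8,4) S=123.9100 payoff=22.7200 vs cont=21.4214 → 22.7200 [stop]  node(8,5) S=146.0484 payoff=0.5816 vs cont=5.5940 → 5.5940 [wait]  node(8,6) S=172.1421 payoff=0.0000 vs cont=0.0000 → 0.0000 [wait]  node(8,7) S=202.8979 payoff=0.0000 vs cont=0.0000 → 0.0000 [wait]  node(8,8) S=239.1487 payoff=0.0000 vs cont=0.0000 → 0.0000 [wait]  ⇒ S*(8)=123.9100
t_7: node(7,0) S=69.7011 payoff=76.9289 vs cont=75.6302 → 76.9289 [stop]  node(7,1) S=82.1543 payoff=64.4757 vs cont=63.1771 → 64.4757 [stop]  node(7,2) S=96.8324 payoff=49.7976 vs cont=48.4990 → 49.7976 [stop]  node(7,3) S=114.1330 payoff=32.4970 vs cont=31.1984 → 32.4970 [stop]  node(7,4) S=134.5246 payoff=12.1054 vs cont=13.4586 → 13.4586 [wait]  node(7,5) S=158.5594 payoff=0.0000 vs cont=2.5851 → 2.5851 [wait]  node(7,6) S=186.8884 payoff=0.0000 vs cont=0.0000 → 0.0000 [wait]  node(7,7) S=220.2788 payoff=0.0000 vs cont=0.0000 → 0.0000 [wait]  ⇒ S*(7)=114.1330
t_6: node(6,0) S=75.6720 payoff=70.9580 vs cont=69.6594 → 70.9580 [stop]  node(6,1) S=89.1919 payoff=57.4381 vs cont=56.1394 → 57.4381 [stop]  node(6,2) S=105.1274 payoff=41.5026 vs cont=40.2040 → 41.5026 [stop]  node(6,3) S=123.9100 payoff=22.7200 vs cont=22.1372 → 22.7200 [stop]  node(6,4) S=146.0484 payoff=0.5816 vs cont=7.5869 → 7.5869 [wait]  node(6,5) S=172.1421 payoff=0.0000 vs cont=1.1946 → 1.1946 [wait]  node(6,6) S=202.8979 payoff=0.0000 vs cont=0.0000 → 0.0000 [wait]  ⇒ S*(6)=123.9100
t_5: node(5,0) S=82.1543 payoff=64.4757 vs cont=63.1771 → 64.4757 [stop]  node(5,1) S=96.8324 payoff=49.7976 vs cont=48.4990 → 49.7976 [stop]  node(5,2) S=114.1330 payoff=32.4970 vs cont=31.1984 → 32.4970 [stop]  node(5,3) S=134.5246 payoff=12.1054 vs cont=14.5128 → 14.5128 [wait]  node(5,4) S=158.5594 payoff=0.0000 vs cont=4.1379 → 4.1379 [wait]  node(5,5) S=186.8884 payoff=0.0000 vs cont=0.5520 → 0.5520 [wait]  ⇒ S*(5)=114.1330
t_4: node(4,0) S=89.1919 payoff=57.4381 vs cont=56.1394 → 57.4381 [stop]  node(4,1) S=105.1274 payoff=41.5026 vs cont=40.2040 → 41.5026 [stop]  node(4,2) S=123.9100 payoff=22.7200 vs cont=22.6950 → 22.7200 [stop]  node(4,3) S=146.0484 payoff=0.5816 vs cont=8.8956 → 8.8956 [wait]  node(4,4) S=172.1421 payoff=0.0000 vs cont=2.2042 → 2.2042 [wait]  ⇒ S*(4)=123.9100
t_3: node(3,0) S=96.8324 payoff=49.7976 vs cont=48.4990 → 49.7976 [stop]  node(3,1) S=114.1330 payoff=32.4970 vs cont=31.1984 → 32.4970 [stop]  node(3,2) S=134.5246 payoff=12.1054 vs cont=15.2052 → 15.2052 [wait]  node(3,3) S=158.5594 payoff=0.0000 vs cont=5.2769 → 5.2769 [wait]  ⇒ S*(3)=114.1330
t_2: node(2,0) S=105.1274 payoff=41.5026 vs cont=40.2040 → 41.5026 [stop]  node(2,1) S=123.9100 payoff=22.7200 vs cont=23.0612 → 23.0612 [wait]  node(2,2) S=146.0484 payoff=0.5816 vs cont=9.8181 → 9.8181 [wait]  ⇒ S*(2)=105.1274
t_1: node(1,0) S=114.1330 payoff=32.4970 vs cont=31.3789 → 32.4970 [stop]  node(1,1) S=134.5246 payoff=12.1054 vs cont=15.8509 → 15.8509 [wait]  ⇒ S*(1)=114.1330
t_0: node(0,0) S=123.9100 payoff=22.7200 vs cont=23.4029 → 23.4029 [wait]  ⇒ S*(0)=-

price = 23.4029
boundary = - 114.1330 105.1274 114.1330 123.9100 114.1330 123.9100 114.1330 123.9100
tree:
23.4029
32.4970 15.8509
41.5026 23.0612 9.8181
49.7976 32.4970 15.2052 5.2769
57.4381 41.5026 22.7200 8.8956 2.2042
64.4757 49.7976 32.4970 14.5128 4.1379 0.5520
70.9580 57.4381 41.5026 22.7200 7.5869 1.1946 0.0000
76.9289 64.4757 49.7976 32.4970 13.4586 2.5851 0.0000 0.0000
82.4286 70.9580 57.4381 41.5026 22.7200 5.5940 0.0000 0.0000 0.0000
87.4943 76.9289 64.4757 49.7976 32.4970 12.1054 0.0000 0.0000 0.0000 0.0000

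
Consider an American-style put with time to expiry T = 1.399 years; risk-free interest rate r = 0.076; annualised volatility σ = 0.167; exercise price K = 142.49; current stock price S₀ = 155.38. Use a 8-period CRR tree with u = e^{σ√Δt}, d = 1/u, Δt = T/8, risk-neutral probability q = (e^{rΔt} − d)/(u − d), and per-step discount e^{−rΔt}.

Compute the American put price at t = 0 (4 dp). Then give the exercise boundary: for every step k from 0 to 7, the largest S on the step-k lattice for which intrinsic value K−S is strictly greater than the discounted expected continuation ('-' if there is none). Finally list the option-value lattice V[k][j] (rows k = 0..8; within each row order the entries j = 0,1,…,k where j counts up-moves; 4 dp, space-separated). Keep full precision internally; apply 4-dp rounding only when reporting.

price = 3.1154
boundary = - - - 126.0105 117.5107 126.0105 117.5107 126.0105
tree:
3.1154
5.5894 1.3831
9.7537 2.6816 0.4681
16.4795 5.0741 0.9986 0.0919
24.9793 9.3177 2.0966 0.2209 0.0000
32.9058 16.4795 4.3100 0.5309 0.0000 0.0000
40.2977 24.9793 8.6073 1.2756 0.0000 0.0000 0.0000
47.1909 32.9058 16.4795 3.0650 0.0000 0.0000 0.0000 0.0000
53.6191 40.2977 24.9793 7.3648 0.0000 0.0000 0.0000 0.0000 0.0000

Δt=0.17488  u=1.07233  d=0.93255  q=0.57826  discount=0.98680
step 8 (expiry): payoffs max(K−S,0) = 53.6191 40.2977 24.9793 7.3648 0.0000 0.0000 0.0000 0.0000 0.0000
step 7: (k=7,j=0): S=95.2991, (K−S)⁺=47.1909, hold=45.3096 ⇒ V=47.1909 exercise | (k=7,j=1): S=109.5842, (K−S)⁺=32.9058, hold=31.0246 ⇒ V=32.9058 exercise | (k=7,j=2): S=126.0105, (K−S)⁺=16.4795, hold=14.5983 ⇒ V=16.4795 exercise | (k=7,j=3): S=144.8991, (K−S)⁺=0.0000, hold=3.0650 ⇒ V=3.0650 continue | (k=7,j=4): S=166.6190, (K−S)⁺=0.0000, hold=0.0000 ⇒ V=0.0000 continue | (k=7,j=5): S=191.5947, (K−S)⁺=0.0000, hold=0.0000 ⇒ V=0.0000 continue | (k=7,j=6): S=220.3142, (K−S)⁺=0.0000, hold=0.0000 ⇒ V=0.0000 continue | (k=7,j=7): S=253.3386, (K−S)⁺=0.0000, hold=0.0000 ⇒ V=0.0000 continue  boundary S*=126.0105
step 6: (k=6,j=0): S=102.1923, (K−S)⁺=40.2977, hold=38.4164 ⇒ V=40.2977 exercise | (k=6,j=1): S=117.5107, (K−S)⁺=24.9793, hold=23.0981 ⇒ V=24.9793 exercise | (k=6,j=2): S=135.1252, (K−S)⁺=7.3648, hold=8.6073 ⇒ V=8.6073 continue | (k=6,j=3): S=155.3800, (K−S)⁺=0.0000, hold=1.2756 ⇒ V=1.2756 continue | (k=6,j=4): S=178.6710, (K−S)⁺=0.0000, hold=0.0000 ⇒ V=0.0000 continue | (k=6,j=5): S=205.4532, (K−S)⁺=0.0000, hold=0.0000 ⇒ V=0.0000 continue | (k=6,j=6): S=236.2500, (K−S)⁺=0.0000, hold=0.0000 ⇒ V=0.0000 continue  boundary S*=117.5107
step 5: (k=5,j=0): S=109.5842, (K−S)⁺=32.9058, hold=31.0246 ⇒ V=32.9058 exercise | (k=5,j=1): S=126.0105, (K−S)⁺=16.4795, hold=15.3072 ⇒ V=16.4795 exercise | (k=5,j=2): S=144.8991, (K−S)⁺=0.0000, hold=4.3100 ⇒ V=4.3100 continue | (k=5,j=3): S=166.6190, (K−S)⁺=0.0000, hold=0.5309 ⇒ V=0.5309 continue | (k=5,j=4): S=191.5947, (K−S)⁺=0.0000, hold=0.0000 ⇒ V=0.0000 continue | (k=5,j=5): S=220.3142, (K−S)⁺=0.0000, hold=0.0000 ⇒ V=0.0000 continue  boundary S*=126.0105
step 4: (k=4,j=0): S=117.5107, (K−S)⁺=24.9793, hold=23.0981 ⇒ V=24.9793 exercise | (k=4,j=1): S=135.1252, (K−S)⁺=7.3648, hold=9.3177 ⇒ V=9.3177 continue | (k=4,j=2): S=155.3800, (K−S)⁺=0.0000, hold=2.0966 ⇒ V=2.0966 continue | (k=4,j=3): S=178.6710, (K−S)⁺=0.0000, hold=0.2209 ⇒ V=0.2209 continue | (k=4,j=4): S=205.4532, (K−S)⁺=0.0000, hold=0.0000 ⇒ V=0.0000 continue  boundary S*=117.5107
step 3: (k=3,j=0): S=126.0105, (K−S)⁺=16.4795, hold=15.7126 ⇒ V=16.4795 exercise | (k=3,j=1): S=144.8991, (K−S)⁺=0.0000, hold=5.0741 ⇒ V=5.0741 continue | (k=3,j=2): S=166.6190, (K−S)⁺=0.0000, hold=0.9986 ⇒ V=0.9986 continue | (k=3,j=3): S=191.5947, (K−S)⁺=0.0000, hold=0.0919 ⇒ V=0.0919 continue  boundary S*=126.0105
step 2: (k=2,j=0): S=135.1252, (K−S)⁺=7.3648, hold=9.7537 ⇒ V=9.7537 continue | (k=2,j=1): S=155.3800, (K−S)⁺=0.0000, hold=2.6816 ⇒ V=2.6816 continue | (k=2,j=2): S=178.6710, (K−S)⁺=0.0000, hold=0.4681 ⇒ V=0.4681 continue  boundary S*=-
step 1: (k=1,j=0): S=144.8991, (K−S)⁺=0.0000, hold=5.5894 ⇒ V=5.5894 continue | (k=1,j=1): S=166.6190, (K−S)⁺=0.0000, hold=1.3831 ⇒ V=1.3831 continue  boundary S*=-
step 0: (k=0,j=0): S=155.3800, (K−S)⁺=0.0000, hold=3.1154 ⇒ V=3.1154 continue  boundary S*=-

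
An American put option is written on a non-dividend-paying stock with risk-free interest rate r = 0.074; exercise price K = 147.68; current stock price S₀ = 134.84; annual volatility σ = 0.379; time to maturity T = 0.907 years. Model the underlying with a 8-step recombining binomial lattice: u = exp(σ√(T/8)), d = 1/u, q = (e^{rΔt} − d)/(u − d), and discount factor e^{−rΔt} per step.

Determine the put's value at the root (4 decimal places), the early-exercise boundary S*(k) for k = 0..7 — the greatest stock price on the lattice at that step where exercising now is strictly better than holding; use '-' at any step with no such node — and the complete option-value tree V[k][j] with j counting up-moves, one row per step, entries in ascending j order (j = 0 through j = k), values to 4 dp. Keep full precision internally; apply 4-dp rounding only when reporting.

price = 23.2740
boundary = - - 104.4659 91.9502 104.4659 91.9502 104.4659 118.6852
tree:
23.2740
32.2289 14.7484
43.2141 21.8321 7.9427
55.7298 31.2988 12.7725 3.2668
66.7460 43.2141 19.9603 5.8300 0.7695
76.4425 55.7298 30.0775 10.2214 1.5552 0.0000
84.9772 66.7460 43.2141 17.5023 3.1432 0.0000 0.0000
92.4894 76.4425 55.7298 28.9948 6.3529 0.0000 0.0000 0.0000
99.1016 84.9772 66.7460 43.2141 12.8400 0.0000 0.0000 0.0000 0.0000

Δt=0.11338, u=1.13611, d=0.88019, q=0.50106, disc=e^(-rΔt)=0.99165
k=8 terminal: V=max(K-S,0) → 99.1016 84.9772 66.7460 43.2141 12.8400 0.0000 0.0000 0.0000 0.0000
k=7: j=0 S=55.1906 intr=92.4894 cont=91.2556 V=92.4894[EX]; j=1 S=71.2375 intr=76.4425 cont=75.2087 V=76.4425[EX]; j=2 S=91.9502 intr=55.7298 cont=54.4960 V=55.7298[EX]; j=3 S=118.6852 intr=28.9948 cont=27.7609 V=28.9948[EX]; j=4 S=153.1936 intr=0.0000 cont=6.3529 V=6.3529[hold]; j=5 S=197.7355 intr=0.0000 cont=0.0000 V=0.0000[hold]; j=6 S=255.2282 intr=0.0000 cont=0.0000 V=0.0000[hold]; j=7 S=329.4373 intr=0.0000 cont=0.0000 V=0.0000[hold]  S*(7)=118.6852
k=6: j=0 S=62.7028 intr=84.9772 cont=83.7434 V=84.9772[EX]; j=1 S=80.9340 intr=66.7460 cont=65.5122 V=66.7460[EX]; j=2 S=104.4659 intr=43.2141 cont=41.9802 V=43.2141[EX]; j=3 S=134.8400 intr=12.8400 cont=17.5023 V=17.5023[hold]; j=4 S=174.0455 intr=0.0000 cont=3.1432 V=3.1432[hold]; j=5 S=224.6502 intr=0.0000 cont=0.0000 V=0.0000[hold]; j=6 S=289.9684 intr=0.0000 cont=0.0000 V=0.0000[hold]  S*(6)=104.4659
k=5: j=0 S=71.2375 intr=76.4425 cont=75.2087 V=76.4425[EX]; j=1 S=91.9502 intr=55.7298 cont=54.4960 V=55.7298[EX]; j=2 S=118.6852 intr=28.9948 cont=30.0775 V=30.0775[hold]; j=3 S=153.1936 intr=0.0000 cont=10.2214 V=10.2214[hold]; j=4 S=197.7355 intr=0.0000 cont=1.5552 V=1.5552[hold]; j=5 S=255.2282 intr=0.0000 cont=0.0000 V=0.0000[hold]  S*(5)=91.9502
k=4: j=0 S=80.9340 intr=66.7460 cont=65.5122 V=66.7460[EX]; j=1 S=104.4659 intr=43.2141 cont=42.5182 V=43.2141[EX]; j=2 S=134.8400 intr=12.8400 cont=19.9603 V=19.9603[hold]; j=3 S=174.0455 intr=0.0000 cont=5.8300 V=5.8300[hold]; j=4 S=224.6502 intr=0.0000 cont=0.7695 V=0.7695[hold]  S*(4)=104.4659
k=3: j=0 S=91.9502 intr=55.7298 cont=54.4960 V=55.7298[EX]; j=1 S=118.6852 intr=28.9948 cont=31.2988 V=31.2988[hold]; j=2 S=153.1936 intr=0.0000 cont=12.7725 V=12.7725[hold]; j=3 S=197.7355 intr=0.0000 cont=3.2668 V=3.2668[hold]  S*(3)=91.9502
k=2: j=0 S=104.4659 intr=43.2141 cont=43.1251 V=43.2141[EX]; j=1 S=134.8400 intr=12.8400 cont=21.8321 V=21.8321[hold]; j=2 S=174.0455 intr=0.0000 cont=7.9427 V=7.9427[hold]  S*(2)=104.4659
k=1: j=0 S=118.6852 intr=28.9948 cont=32.2289 V=32.2289[hold]; j=1 S=153.1936 intr=0.0000 cont=14.7484 V=14.7484[hold]  S*(1)=-
k=0: j=0 S=134.8400 intr=12.8400 cont=23.2740 V=23.2740[hold]  S*(0)=-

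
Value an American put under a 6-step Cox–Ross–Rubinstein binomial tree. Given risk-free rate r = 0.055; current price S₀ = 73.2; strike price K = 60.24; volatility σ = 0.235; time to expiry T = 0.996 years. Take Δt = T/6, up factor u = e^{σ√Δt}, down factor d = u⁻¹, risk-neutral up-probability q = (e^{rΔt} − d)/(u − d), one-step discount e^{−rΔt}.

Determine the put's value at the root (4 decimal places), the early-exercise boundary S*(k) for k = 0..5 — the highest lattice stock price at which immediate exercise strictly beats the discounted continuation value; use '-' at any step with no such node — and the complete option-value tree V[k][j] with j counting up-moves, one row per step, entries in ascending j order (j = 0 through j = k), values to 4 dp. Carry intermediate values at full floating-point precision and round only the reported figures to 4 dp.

price = 1.0585
boundary = - - - - 49.9094 54.9243
tree:
1.0585
1.9540 0.2633
3.5276 0.5581 0.0000
6.1755 1.1831 0.0000 0.0000
10.3306 2.5078 0.0000 0.0000 0.0000
14.8876 5.3157 0.0000 0.0000 0.0000 0.0000
19.0285 10.3306 0.0000 0.0000 0.0000 0.0000 0.0000

params: Δt=0.16600 u=1.10048 d=0.90869 q=0.52391 e^(-rΔt)=0.99091
t_6 payoffs: 19.0285 10.3306 0.0000 0.0000 0.0000 0.0000 0.0000
t_5: node(5,0) S=45.3524 payoff=14.8876 vs cont=14.3401 → 14.8876 [stop]  node(5,1) S=54.9243 payoff=5.3157 vs cont=4.8736 → 5.3157 [stop]  node(5,2) S=66.5164 payoff=0.0000 vs cont=0.0000 → 0.0000 [wait]  node(5,3) S=80.5551 payoff=0.0000 vs cont=0.0000 → 0.0000 [wait]  node(5,4) S=97.5567 payoff=0.0000 vs cont=0.0000 → 0.0000 [wait]  node(5,5) S=118.1467 payoff=0.0000 vs cont=0.0000 → 0.0000 [wait]  ⇒ S*(5)=54.9243
t_4: node(4,0) S=49.9094 payoff=10.3306 vs cont=9.7831 → 10.3306 [stop]  node(4,1) S=60.4431 payoff=0.0000 vs cont=2.5078 → 2.5078 [wait]  node(4,2) S=73.2000 payoff=0.0000 vs cont=0.0000 → 0.0000 [wait]  node(4,3) S=88.6493 payoff=0.0000 vs cont=0.0000 → 0.0000 [wait]  node(4,4) S=107.3592 payoff=0.0000 vs cont=0.0000 → 0.0000 [wait]  ⇒ S*(4)=49.9094
t_3: node(3,0) S=54.9243 payoff=5.3157 vs cont=6.1755 → 6.1755 [wait]  node(3,1) S=66.5164 payoff=0.0000 vs cont=1.1831 → 1.1831 [wait]  node(3,2) S=80.5551 payoff=0.0000 vs cont=0.0000 → 0.0000 [wait]  node(3,3) S=97.5567 payoff=0.0000 vs cont=0.0000 → 0.0000 [wait]  ⇒ S*(3)=-
t_2: node(2,0) S=60.4431 payoff=0.0000 vs cont=3.5276 → 3.5276 [wait]  node(2,1) S=73.2000 payoff=0.0000 vs cont=0.5581 → 0.5581 [wait]  node(2,2) S=88.6493 payoff=0.0000 vs cont=0.0000 → 0.0000 [wait]  ⇒ S*(2)=-
t_1: node(1,0) S=66.5164 payoff=0.0000 vs cont=1.9540 → 1.9540 [wait]  node(1,1) S=80.5551 payoff=0.0000 vs cont=0.2633 → 0.2633 [wait]  ⇒ S*(1)=-
t_0: node(0,0) S=73.2000 payoff=0.0000 vs cont=1.0585 → 1.0585 [wait]  ⇒ S*(0)=-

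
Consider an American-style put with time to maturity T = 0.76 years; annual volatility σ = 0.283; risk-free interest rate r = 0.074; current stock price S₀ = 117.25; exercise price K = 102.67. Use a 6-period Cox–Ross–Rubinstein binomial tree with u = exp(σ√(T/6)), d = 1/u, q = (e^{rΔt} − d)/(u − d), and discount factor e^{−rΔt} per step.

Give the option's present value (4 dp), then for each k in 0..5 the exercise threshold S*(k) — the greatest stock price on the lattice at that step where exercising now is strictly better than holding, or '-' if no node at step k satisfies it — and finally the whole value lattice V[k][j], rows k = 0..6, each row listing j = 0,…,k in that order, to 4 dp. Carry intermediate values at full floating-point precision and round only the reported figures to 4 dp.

price = 3.8141
boundary = - - - - 78.3689 86.6734
tree:
3.8141
6.3912 1.5184
10.4002 2.8284 0.3439
16.2988 5.1760 0.7256 0.0000
24.3011 9.2510 1.5307 0.0000 0.0000
31.8100 15.9966 3.2291 0.0000 0.0000 0.0000
38.5994 24.3011 6.8120 0.0000 0.0000 0.0000 0.0000

params: Δt=0.12667 u=1.10597 d=0.90419 q=0.52151 e^(-rΔt)=0.99067
t_6 payoffs: 38.5994 24.3011 6.8120 0.0000 0.0000 0.0000 0.0000
t_5: node(5,0) S=70.8600 payoff=31.8100 vs cont=30.8521 → 31.8100 [stop]  node(5,1) S=86.6734 payoff=15.9966 vs cont=15.0387 → 15.9966 [stop]  node(5,2) S=106.0158 payoff=0.0000 vs cont=3.2291 → 3.2291 [wait]  node(5,3) S=129.6747 payoff=0.0000 vs cont=0.0000 → 0.0000 [wait]  node(5,4) S=158.6134 payoff=0.0000 vs cont=0.0000 → 0.0000 [wait]  node(5,5) S=194.0102 payoff=0.0000 vs cont=0.0000 → 0.0000 [wait]  ⇒ S*(5)=86.6734
t_4: node(4,0) S=78.3689 payoff=24.3011 vs cont=23.3433 → 24.3011 [stop]  node(4,1) S=95.8580 payoff=6.8120 vs cont=9.2510 → 9.2510 [wait]  node(4,2) S=117.2500 payoff=0.0000 vs cont=1.5307 → 1.5307 [wait]  node(4,3) S=143.4160 payoff=0.0000 vs cont=0.0000 → 0.0000 [wait]  node(4,4) S=175.4212 payoff=0.0000 vs cont=0.0000 → 0.0000 [wait]  ⇒ S*(4)=78.3689
t_3: node(3,0) S=86.6734 payoff=15.9966 vs cont=16.2988 → 16.2988 [wait]  node(3,1) S=106.0158 payoff=0.0000 vs cont=5.1760 → 5.1760 [wait]  node(3,2) S=129.6747 payoff=0.0000 vs cont=0.7256 → 0.7256 [wait]  node(3,3) S=158.6134 payoff=0.0000 vs cont=0.0000 → 0.0000 [wait]  ⇒ S*(3)=-
t_2: node(2,0) S=95.8580 payoff=6.8120 vs cont=10.4002 → 10.4002 [wait]  node(2,1) S=117.2500 payoff=0.0000 vs cont=2.8284 → 2.8284 [wait]  node(2,2) S=143.4160 payoff=0.0000 vs cont=0.3439 → 0.3439 [wait]  ⇒ S*(2)=-
t_1: node(1,0) S=106.0158 payoff=0.0000 vs cont=6.3912 → 6.3912 [wait]  node(1,1) S=129.6747 payoff=0.0000 vs cont=1.5184 → 1.5184 [wait]  ⇒ S*(1)=-
t_0: node(0,0) S=117.2500 payoff=0.0000 vs cont=3.8141 → 3.8141 [wait]  ⇒ S*(0)=-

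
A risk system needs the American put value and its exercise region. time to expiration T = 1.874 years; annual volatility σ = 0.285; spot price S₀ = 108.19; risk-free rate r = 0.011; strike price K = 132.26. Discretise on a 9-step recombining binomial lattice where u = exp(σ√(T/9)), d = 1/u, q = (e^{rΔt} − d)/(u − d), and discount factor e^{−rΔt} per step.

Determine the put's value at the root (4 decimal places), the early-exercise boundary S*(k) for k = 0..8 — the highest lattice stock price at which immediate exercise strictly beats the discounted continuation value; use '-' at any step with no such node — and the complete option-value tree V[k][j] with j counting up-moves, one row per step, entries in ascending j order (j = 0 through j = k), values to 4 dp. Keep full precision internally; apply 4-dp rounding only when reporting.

Δt=0.20822  u=1.13888  d=0.87805  q=0.47632  discount=0.99771
step 9 (expiry): payoffs max(K−S,0) = 98.6963 88.7260 75.7938 59.0201 37.2635 9.0441 0.0000 0.0000 0.0000 0.0000
step 8: (k=8,j=0): S=38.2251, (K−S)⁺=94.0349, hold=93.7323 ⇒ V=94.0349 exercise | (k=8,j=1): S=49.5802, (K−S)⁺=82.6798, hold=82.3772 ⇒ V=82.6798 exercise | (k=8,j=2): S=64.3085, (K−S)⁺=67.9515, hold=67.6489 ⇒ V=67.9515 exercise | (k=8,j=3): S=83.4118, (K−S)⁺=48.8482, hold=48.5456 ⇒ V=48.8482 exercise | (k=8,j=4): S=108.1900, (K−S)⁺=24.0700, hold=23.7674 ⇒ V=24.0700 exercise | (k=8,j=5): S=140.3287, (K−S)⁺=0.0000, hold=4.7253 ⇒ V=4.7253 continue | (k=8,j=6): S=182.0145, (K−S)⁺=0.0000, hold=0.0000 ⇒ V=0.0000 continue | (k=8,j=7): S=236.0835, (K−S)⁺=0.0000, hold=0.0000 ⇒ V=0.0000 continue | (k=8,j=8): S=306.2140, (K−S)⁺=0.0000, hold=0.0000 ⇒ V=0.0000 continue  boundary S*=108.1900
step 7: (k=7,j=0): S=43.5340, (K−S)⁺=88.7260, hold=88.4234 ⇒ V=88.7260 exercise | (k=7,j=1): S=56.4662, (K−S)⁺=75.7938, hold=75.4912 ⇒ V=75.7938 exercise | (k=7,j=2): S=73.2399, (K−S)⁺=59.0201, hold=58.7175 ⇒ V=59.0201 exercise | (k=7,j=3): S=94.9965, (K−S)⁺=37.2635, hold=36.9610 ⇒ V=37.2635 exercise | (k=7,j=4): S=123.2159, (K−S)⁺=9.0441, hold=14.8217 ⇒ V=14.8217 continue | (k=7,j=5): S=159.8182, (K−S)⁺=0.0000, hold=2.4689 ⇒ V=2.4689 continue | (k=7,j=6): S=207.2936, (K−S)⁺=0.0000, hold=0.0000 ⇒ V=0.0000 continue | (k=7,j=7): S=268.8718, (K−S)⁺=0.0000, hold=0.0000 ⇒ V=0.0000 continue  boundary S*=94.9965
step 6: (k=6,j=0): S=49.5802, (K−S)⁺=82.6798, hold=82.3772 ⇒ V=82.6798 exercise | (k=6,j=1): S=64.3085, (K−S)⁺=67.9515, hold=67.6489 ⇒ V=67.9515 exercise | (k=6,j=2): S=83.4118, (K−S)⁺=48.8482, hold=48.5456 ⇒ V=48.8482 exercise | (k=6,j=3): S=108.1900, (K−S)⁺=24.0700, hold=26.5131 ⇒ V=26.5131 continue | (k=6,j=4): S=140.3287, (K−S)⁺=0.0000, hold=8.9173 ⇒ V=8.9173 continue | (k=6,j=5): S=182.0145, (K−S)⁺=0.0000, hold=1.2899 ⇒ V=1.2899 continue | (k=6,j=6): S=236.0835, (K−S)⁺=0.0000, hold=0.0000 ⇒ V=0.0000 continue  boundary S*=83.4118
step 5: (k=5,j=0): S=56.4662, (K−S)⁺=75.7938, hold=75.4912 ⇒ V=75.7938 exercise | (k=5,j=1): S=73.2399, (K−S)⁺=59.0201, hold=58.7175 ⇒ V=59.0201 exercise | (k=5,j=2): S=94.9965, (K−S)⁺=37.2635, hold=38.1220 ⇒ V=38.1220 continue | (k=5,j=3): S=123.2159, (K−S)⁺=9.0441, hold=18.0903 ⇒ V=18.0903 continue | (k=5,j=4): S=159.8182, (K−S)⁺=0.0000, hold=5.2721 ⇒ V=5.2721 continue | (k=5,j=5): S=207.2936, (K−S)⁺=0.0000, hold=0.6740 ⇒ V=0.6740 continue  boundary S*=73.2399
step 4: (k=4,j=0): S=64.3085, (K−S)⁺=67.9515, hold=67.6489 ⇒ V=67.9515 exercise | (k=4,j=1): S=83.4118, (K−S)⁺=48.8482, hold=48.9536 ⇒ V=48.9536 continue | (k=4,j=2): S=108.1900, (K−S)⁺=24.0700, hold=28.5150 ⇒ V=28.5150 continue | (k=4,j=3): S=140.3287, (K−S)⁺=0.0000, hold=11.9573 ⇒ V=11.9573 continue | (k=4,j=4): S=182.0145, (K−S)⁺=0.0000, hold=3.0748 ⇒ V=3.0748 continue  boundary S*=64.3085
step 3: (k=3,j=0): S=73.2399, (K−S)⁺=59.0201, hold=58.7676 ⇒ V=59.0201 exercise | (k=3,j=1): S=94.9965, (K−S)⁺=37.2635, hold=39.1285 ⇒ V=39.1285 continue | (k=3,j=2): S=123.2159, (K−S)⁺=9.0441, hold=20.5810 ⇒ V=20.5810 continue | (k=3,j=3): S=159.8182, (K−S)⁺=0.0000, hold=7.7087 ⇒ V=7.7087 continue  boundary S*=73.2399
step 2: (k=2,j=0): S=83.4118, (K−S)⁺=48.8482, hold=49.4319 ⇒ V=49.4319 continue | (k=2,j=1): S=108.1900, (K−S)⁺=24.0700, hold=30.2245 ⇒ V=30.2245 continue | (k=2,j=2): S=140.3287, (K−S)⁺=0.0000, hold=14.4165 ⇒ V=14.4165 continue  boundary S*=-
step 1: (k=1,j=0): S=94.9965, (K−S)⁺=37.2635, hold=40.1908 ⇒ V=40.1908 continue | (k=1,j=1): S=123.2159, (K−S)⁺=9.0441, hold=22.6429 ⇒ V=22.6429 continue  boundary S*=-
step 0: (k=0,j=0): S=108.1900, (K−S)⁺=24.0700, hold=31.7594 ⇒ V=31.7594 continue  boundary S*=-

price = 31.7594
boundary = - - - 73.2399 64.3085 73.2399 83.4118 94.9965 108.1900
tree:
31.7594
40.1908 22.6429
49.4319 30.2245 14.4165
59.0201 39.1285 20.5810 7.7087
67.9515 48.9536 28.5150 11.9573 3.0748
75.7938 59.0201 38.1220 18.0903 5.2721 0.6740
82.6798 67.9515 48.8482 26.5131 8.9173 1.2899 0.0000
88.7260 75.7938 59.0201 37.2635 14.8217 2.4689 0.0000 0.0000
94.0349 82.6798 67.9515 48.8482 24.0700 4.7253 0.0000 0.0000 0.0000
98.6963 88.7260 75.7938 59.0201 37.2635 9.0441 0.0000 0.0000 0.0000 0.0000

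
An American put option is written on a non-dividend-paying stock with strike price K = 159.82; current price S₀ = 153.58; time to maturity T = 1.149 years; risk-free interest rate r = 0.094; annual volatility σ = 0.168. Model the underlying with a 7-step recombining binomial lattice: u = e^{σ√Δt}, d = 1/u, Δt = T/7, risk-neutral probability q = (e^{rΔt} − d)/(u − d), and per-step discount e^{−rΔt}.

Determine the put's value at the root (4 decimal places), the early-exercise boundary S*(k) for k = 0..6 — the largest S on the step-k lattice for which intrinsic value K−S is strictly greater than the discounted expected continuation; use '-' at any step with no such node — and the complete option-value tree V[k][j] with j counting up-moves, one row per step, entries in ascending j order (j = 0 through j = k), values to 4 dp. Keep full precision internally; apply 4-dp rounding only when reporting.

price = 9.1140
boundary = - 143.4745 134.0339 143.4745 134.0339 143.4745 134.0339
tree:
9.1140
16.3455 4.4722
25.7861 8.7025 1.7346
34.6055 16.3455 3.7724 0.4048
42.8446 25.7861 7.9969 1.0205 0.0000
50.5415 34.6055 16.3455 2.5724 0.0000 0.0000
57.7320 42.8446 25.7861 6.4844 0.0000 0.0000 0.0000
64.4494 50.5415 34.6055 16.3455 0.0000 0.0000 0.0000 0.0000

Δt=0.16414, u=1.07043, d=0.93420, q=0.59713, disc=e^(-rΔt)=0.98469
k=7 terminal: V=max(K-S,0) → 64.4494 50.5415 34.6055 16.3455 0.0000 0.0000 0.0000 0.0000
k=6: j=0 S=102.0880 intr=57.7320 cont=55.2850 V=57.7320[EX]; j=1 S=116.9754 intr=42.8446 cont=40.3976 V=42.8446[EX]; j=2 S=134.0339 intr=25.7861 cont=23.3391 V=25.7861[EX]; j=3 S=153.5800 intr=6.2400 cont=6.4844 V=6.4844[hold]; j=4 S=175.9765 intr=0.0000 cont=0.0000 V=0.0000[hold]; j=5 S=201.6391 intr=0.0000 cont=0.0000 V=0.0000[hold]; j=6 S=231.0440 intr=0.0000 cont=0.0000 V=0.0000[hold]  S*(6)=134.0339
k=5: j=0 S=109.2785 intr=50.5415 cont=48.0945 V=50.5415[EX]; j=1 S=125.2145 intr=34.6055 cont=32.1585 V=34.6055[EX]; j=2 S=143.4745 intr=16.3455 cont=14.0422 V=16.3455[EX]; j=3 S=164.3973 intr=0.0000 cont=2.5724 V=2.5724[hold]; j=4 S=188.3713 intr=0.0000 cont=0.0000 V=0.0000[hold]; j=5 S=215.8414 intr=0.0000 cont=0.0000 V=0.0000[hold]  S*(5)=143.4745
k=4: j=0 S=116.9754 intr=42.8446 cont=40.3976 V=42.8446[EX]; j=1 S=134.0339 intr=25.7861 cont=23.3391 V=25.7861[EX]; j=2 S=153.5800 intr=6.2400 cont=7.9969 V=7.9969[hold]; j=3 S=175.9765 intr=0.0000 cont=1.0205 V=1.0205[hold]; j=4 S=201.6391 intr=0.0000 cont=0.0000 V=0.0000[hold]  S*(4)=134.0339
k=3: j=0 S=125.2145 intr=34.6055 cont=32.1585 V=34.6055[EX]; j=1 S=143.4745 intr=16.3455 cont=14.9315 V=16.3455[EX]; j=2 S=164.3973 intr=0.0000 cont=3.7724 V=3.7724[hold]; j=3 S=188.3713 intr=0.0000 cont=0.4048 V=0.4048[hold]  S*(3)=143.4745
k=2: j=0 S=134.0339 intr=25.7861 cont=23.3391 V=25.7861[EX]; j=1 S=153.5800 intr=6.2400 cont=8.7025 V=8.7025[hold]; j=2 S=175.9765 intr=0.0000 cont=1.7346 V=1.7346[hold]  S*(2)=134.0339
k=1: j=0 S=143.4745 intr=16.3455 cont=15.3464 V=16.3455[EX]; j=1 S=164.3973 intr=0.0000 cont=4.4722 V=4.4722[hold]  S*(1)=143.4745
k=0: j=0 S=153.5800 intr=6.2400 cont=9.1140 V=9.1140[hold]  S*(0)=-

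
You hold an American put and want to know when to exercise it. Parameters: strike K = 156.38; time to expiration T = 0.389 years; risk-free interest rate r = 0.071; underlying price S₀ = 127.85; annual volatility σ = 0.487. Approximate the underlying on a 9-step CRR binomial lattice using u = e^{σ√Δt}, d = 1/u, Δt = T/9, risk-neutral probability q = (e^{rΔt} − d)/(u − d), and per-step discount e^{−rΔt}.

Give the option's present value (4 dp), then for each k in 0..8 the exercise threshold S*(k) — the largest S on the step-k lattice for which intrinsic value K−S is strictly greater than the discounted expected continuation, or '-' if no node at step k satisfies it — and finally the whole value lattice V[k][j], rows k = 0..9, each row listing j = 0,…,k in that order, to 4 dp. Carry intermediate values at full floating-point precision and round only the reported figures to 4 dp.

Δt=0.04322, u=1.10655, d=0.90371, q=0.48986, disc=e^(-rΔt)=0.99694
k=9 terminal: V=max(K-S,0) → 104.9802 93.4434 79.3171 62.0201 40.8407 14.9076 0.0000 0.0000 0.0000 0.0000
k=8: j=0 S=56.8764 intr=99.5036 cont=99.0244 V=99.5036[EX]; j=1 S=69.6425 intr=86.7375 cont=86.2583 V=86.7375[EX]; j=2 S=85.2740 intr=71.1060 cont=70.6269 V=71.1060[EX]; j=3 S=104.4140 intr=51.9660 cont=51.4869 V=51.9660[EX]; j=4 S=127.8500 intr=28.5300 cont=28.0508 V=28.5300[EX]; j=5 S=156.5463 intr=0.0000 cont=7.5816 V=7.5816[hold]; j=6 S=191.6836 intr=0.0000 cont=0.0000 V=0.0000[hold]; j=7 S=234.7075 intr=0.0000 cont=0.0000 V=0.0000[hold]; j=8 S=287.3883 intr=0.0000 cont=0.0000 V=0.0000[hold]  S*(8)=127.8500
k=7: j=0 S=62.9366 intr=93.4434 cont=92.9642 V=93.4434[EX]; j=1 S=77.0629 intr=79.3171 cont=78.8379 V=79.3171[EX]; j=2 S=94.3599 intr=62.0201 cont=61.5409 V=62.0201[EX]; j=3 S=115.5393 intr=40.8407 cont=40.3616 V=40.8407[EX]; j=4 S=141.4724 intr=14.9076 cont=18.2122 V=18.2122[hold]; j=5 S=173.2263 intr=0.0000 cont=3.8558 V=3.8558[hold]; j=6 S=212.1075 intr=0.0000 cont=0.0000 V=0.0000[hold]; j=7 S=259.7156 intr=0.0000 cont=0.0000 V=0.0000[hold]  S*(7)=115.5393
k=6: j=0 S=69.6425 intr=86.7375 cont=86.2583 V=86.7375[EX]; j=1 S=85.2740 intr=71.1060 cont=70.6269 V=71.1060[EX]; j=2 S=104.4140 intr=51.9660 cont=51.4869 V=51.9660[EX]; j=3 S=127.8500 intr=28.5300 cont=29.6647 V=29.6647[hold]; j=4 S=156.5463 intr=0.0000 cont=11.1453 V=11.1453[hold]; j=5 S=191.6836 intr=0.0000 cont=1.9610 V=1.9610[hold]; j=6 S=234.7075 intr=0.0000 cont=0.0000 V=0.0000[hold]  S*(6)=104.4140
k=5: j=0 S=77.0629 intr=79.3171 cont=78.8379 V=79.3171[EX]; j=1 S=94.3599 intr=62.0201 cont=61.5409 V=62.0201[EX]; j=2 S=115.5393 intr=40.8407 cont=40.9157 V=40.9157[hold]; j=3 S=141.4724 intr=14.9076 cont=20.5296 V=20.5296[hold]; j=4 S=173.2263 intr=0.0000 cont=6.6259 V=6.6259[hold]; j=5 S=212.1075 intr=0.0000 cont=0.9973 V=0.9973[hold]  S*(5)=94.3599
k=4: j=0 S=85.2740 intr=71.1060 cont=70.6269 V=71.1060[EX]; j=1 S=104.4140 intr=51.9660 cont=51.5235 V=51.9660[EX]; j=2 S=127.8500 intr=28.5300 cont=30.8346 V=30.8346[hold]; j=3 S=156.5463 intr=0.0000 cont=13.6767 V=13.6767[hold]; j=4 S=191.6836 intr=0.0000 cont=3.8568 V=3.8568[hold]  S*(4)=104.4140
k=3: j=0 S=94.3599 intr=62.0201 cont=61.5409 V=62.0201[EX]; j=1 S=115.5393 intr=40.8407 cont=41.4870 V=41.4870[hold]; j=2 S=141.4724 intr=14.9076 cont=22.3608 V=22.3608[hold]; j=3 S=173.2263 intr=0.0000 cont=8.8391 V=8.8391[hold]  S*(3)=94.3599
k=2: j=0 S=104.4140 intr=51.9660 cont=51.8025 V=51.9660[EX]; j=1 S=127.8500 intr=28.5300 cont=32.0194 V=32.0194[hold]; j=2 S=156.5463 intr=0.0000 cont=15.6889 V=15.6889[hold]  S*(2)=104.4140
k=1: j=0 S=115.5393 intr=40.8407 cont=42.0656 V=42.0656[hold]; j=1 S=141.4724 intr=14.9076 cont=23.9461 V=23.9461[hold]  S*(1)=-
k=0: j=0 S=127.8500 intr=28.5300 cont=33.0879 V=33.0879[hold]  S*(0)=-

price = 33.0879
boundary = - - 104.4140 94.3599 104.4140 94.3599 104.4140 115.5393 127.8500
tree:
33.0879
42.0656 23.9461
51.9660 32.0194 15.6889
62.0201 41.4870 22.3608 8.8391
71.1060 51.9660 30.8346 13.6767 3.8568
79.3171 62.0201 40.9157 20.5296 6.6259 0.9973
86.7375 71.1060 51.9660 29.6647 11.1453 1.9610 0.0000
93.4434 79.3171 62.0201 40.8407 18.2122 3.8558 0.0000 0.0000
99.5036 86.7375 71.1060 51.9660 28.5300 7.5816 0.0000 0.0000 0.0000
104.9802 93.4434 79.3171 62.0201 40.8407 14.9076 0.0000 0.0000 0.0000 0.0000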